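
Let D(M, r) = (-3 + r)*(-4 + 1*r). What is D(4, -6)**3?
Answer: 729000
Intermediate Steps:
D(M, r) = (-4 + r)*(-3 + r) (D(M, r) = (-3 + r)*(-4 + r) = (-4 + r)*(-3 + r))
D(4, -6)**3 = (12 + (-6)**2 - 7*(-6))**3 = (12 + 36 + 42)**3 = 90**3 = 729000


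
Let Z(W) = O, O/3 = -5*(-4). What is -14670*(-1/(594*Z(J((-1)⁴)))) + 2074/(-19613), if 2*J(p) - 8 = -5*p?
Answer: 215965/706068 ≈ 0.30587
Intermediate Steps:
J(p) = 4 - 5*p/2 (J(p) = 4 + (-5*p)/2 = 4 - 5*p/2)
O = 60 (O = 3*(-5*(-4)) = 3*20 = 60)
Z(W) = 60
-14670*(-1/(594*Z(J((-1)⁴)))) + 2074/(-19613) = -14670/((18*60)*(-33)) + 2074/(-19613) = -14670/(1080*(-33)) + 2074*(-1/19613) = -14670/(-35640) - 2074/19613 = -14670*(-1/35640) - 2074/19613 = 163/396 - 2074/19613 = 215965/706068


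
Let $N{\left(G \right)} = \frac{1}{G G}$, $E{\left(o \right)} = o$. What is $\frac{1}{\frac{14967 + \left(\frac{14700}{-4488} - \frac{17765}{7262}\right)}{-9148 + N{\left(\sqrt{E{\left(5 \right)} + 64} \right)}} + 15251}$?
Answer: $\frac{428590375367}{6535730866969321} \approx 6.5577 \cdot 10^{-5}$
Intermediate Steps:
$N{\left(G \right)} = \frac{1}{G^{2}}$
$\frac{1}{\frac{14967 + \left(\frac{14700}{-4488} - \frac{17765}{7262}\right)}{-9148 + N{\left(\sqrt{E{\left(5 \right)} + 64} \right)}} + 15251} = \frac{1}{\frac{14967 + \left(\frac{14700}{-4488} - \frac{17765}{7262}\right)}{-9148 + \frac{1}{5 + 64}} + 15251} = \frac{1}{\frac{14967 + \left(14700 \left(- \frac{1}{4488}\right) - \frac{17765}{7262}\right)}{-9148 + \frac{1}{69}} + 15251} = \frac{1}{\frac{14967 - \frac{3885015}{678997}}{-9148 + \frac{1}{69}} + 15251} = \frac{1}{\frac{14967 - \frac{3885015}{678997}}{- \frac{631211}{69}} + 15251} = \frac{1}{\frac{10158663084}{678997} \left(- \frac{69}{631211}\right) + 15251} = \frac{1}{- \frac{700947752796}{428590375367} + 15251} = \frac{1}{\frac{6535730866969321}{428590375367}} = \frac{428590375367}{6535730866969321}$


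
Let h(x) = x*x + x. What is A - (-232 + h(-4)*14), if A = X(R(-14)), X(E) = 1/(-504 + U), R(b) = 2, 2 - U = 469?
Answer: 62143/971 ≈ 63.999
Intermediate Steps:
U = -467 (U = 2 - 1*469 = 2 - 469 = -467)
h(x) = x + x² (h(x) = x² + x = x + x²)
X(E) = -1/971 (X(E) = 1/(-504 - 467) = 1/(-971) = -1/971)
A = -1/971 ≈ -0.0010299
A - (-232 + h(-4)*14) = -1/971 - (-232 - 4*(1 - 4)*14) = -1/971 - (-232 - 4*(-3)*14) = -1/971 - (-232 + 12*14) = -1/971 - (-232 + 168) = -1/971 - 1*(-64) = -1/971 + 64 = 62143/971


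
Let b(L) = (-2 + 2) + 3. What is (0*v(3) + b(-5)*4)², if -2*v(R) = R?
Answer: 144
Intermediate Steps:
v(R) = -R/2
b(L) = 3 (b(L) = 0 + 3 = 3)
(0*v(3) + b(-5)*4)² = (0*(-½*3) + 3*4)² = (0*(-3/2) + 12)² = (0 + 12)² = 12² = 144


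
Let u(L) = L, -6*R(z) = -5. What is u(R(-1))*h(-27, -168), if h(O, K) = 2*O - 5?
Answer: -295/6 ≈ -49.167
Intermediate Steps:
R(z) = ⅚ (R(z) = -⅙*(-5) = ⅚)
h(O, K) = -5 + 2*O
u(R(-1))*h(-27, -168) = 5*(-5 + 2*(-27))/6 = 5*(-5 - 54)/6 = (⅚)*(-59) = -295/6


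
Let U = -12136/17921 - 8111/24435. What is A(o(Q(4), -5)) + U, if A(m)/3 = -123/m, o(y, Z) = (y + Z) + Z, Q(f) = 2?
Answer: 158049762187/3503197080 ≈ 45.116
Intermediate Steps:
o(y, Z) = y + 2*Z (o(y, Z) = (Z + y) + Z = y + 2*Z)
A(m) = -369/m (A(m) = 3*(-123/m) = -369/m)
U = -441900391/437899635 (U = -12136*1/17921 - 8111*1/24435 = -12136/17921 - 8111/24435 = -441900391/437899635 ≈ -1.0091)
A(o(Q(4), -5)) + U = -369/(2 + 2*(-5)) - 441900391/437899635 = -369/(2 - 10) - 441900391/437899635 = -369/(-8) - 441900391/437899635 = -369*(-⅛) - 441900391/437899635 = 369/8 - 441900391/437899635 = 158049762187/3503197080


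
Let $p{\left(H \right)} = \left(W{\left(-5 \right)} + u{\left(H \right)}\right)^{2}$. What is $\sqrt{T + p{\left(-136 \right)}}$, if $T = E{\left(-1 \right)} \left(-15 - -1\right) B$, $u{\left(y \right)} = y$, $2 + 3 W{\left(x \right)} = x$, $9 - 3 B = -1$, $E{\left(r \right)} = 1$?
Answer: $\frac{\sqrt{171805}}{3} \approx 138.16$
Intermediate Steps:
$B = \frac{10}{3}$ ($B = 3 - - \frac{1}{3} = 3 + \frac{1}{3} = \frac{10}{3} \approx 3.3333$)
$W{\left(x \right)} = - \frac{2}{3} + \frac{x}{3}$
$T = - \frac{140}{3}$ ($T = 1 \left(-15 - -1\right) \frac{10}{3} = 1 \left(-15 + 1\right) \frac{10}{3} = 1 \left(-14\right) \frac{10}{3} = \left(-14\right) \frac{10}{3} = - \frac{140}{3} \approx -46.667$)
$p{\left(H \right)} = \left(- \frac{7}{3} + H\right)^{2}$ ($p{\left(H \right)} = \left(\left(- \frac{2}{3} + \frac{1}{3} \left(-5\right)\right) + H\right)^{2} = \left(\left(- \frac{2}{3} - \frac{5}{3}\right) + H\right)^{2} = \left(- \frac{7}{3} + H\right)^{2}$)
$\sqrt{T + p{\left(-136 \right)}} = \sqrt{- \frac{140}{3} + \frac{\left(-7 + 3 \left(-136\right)\right)^{2}}{9}} = \sqrt{- \frac{140}{3} + \frac{\left(-7 - 408\right)^{2}}{9}} = \sqrt{- \frac{140}{3} + \frac{\left(-415\right)^{2}}{9}} = \sqrt{- \frac{140}{3} + \frac{1}{9} \cdot 172225} = \sqrt{- \frac{140}{3} + \frac{172225}{9}} = \sqrt{\frac{171805}{9}} = \frac{\sqrt{171805}}{3}$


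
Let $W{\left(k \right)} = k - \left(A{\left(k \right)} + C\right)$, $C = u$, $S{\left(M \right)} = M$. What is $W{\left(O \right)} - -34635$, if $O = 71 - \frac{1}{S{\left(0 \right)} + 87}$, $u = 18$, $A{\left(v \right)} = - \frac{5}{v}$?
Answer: $\frac{18638310325}{537312} \approx 34688.0$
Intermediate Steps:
$O = \frac{6176}{87}$ ($O = 71 - \frac{1}{0 + 87} = 71 - \frac{1}{87} = \frac{6176}{87} \approx 70.989$)
$C = 18$
$W{\left(k \right)} = -18 + k + \frac{5}{k}$ ($W{\left(k \right)} = k - \left(- \frac{5}{k} + 18\right) = k - \left(18 - \frac{5}{k}\right) = -18 + k + \frac{5}{k}$)
$W{\left(O \right)} - -34635 = \left(-18 + \frac{6176}{87} + \frac{5}{\frac{6176}{87}}\right) - -34635 = \left(-18 + \frac{6176}{87} + 5 \cdot \frac{87}{6176}\right) + 34635 = \left(-18 + \frac{6176}{87} + \frac{435}{6176}\right) + 34635 = \frac{28509205}{537312} + 34635 = \frac{18638310325}{537312}$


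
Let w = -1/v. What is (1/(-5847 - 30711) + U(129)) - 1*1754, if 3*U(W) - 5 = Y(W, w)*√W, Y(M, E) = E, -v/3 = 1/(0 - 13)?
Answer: -64061803/36558 - 13*√129/9 ≈ -1768.7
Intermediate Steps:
v = 3/13 (v = -3/(0 - 13) = -3/(-13) = -3*(-1/13) = 3/13 ≈ 0.23077)
w = -13/3 (w = -1/3/13 = -1*13/3 = -13/3 ≈ -4.3333)
U(W) = 5/3 - 13*√W/9 (U(W) = 5/3 + (-13*√W/3)/3 = 5/3 - 13*√W/9)
(1/(-5847 - 30711) + U(129)) - 1*1754 = (1/(-5847 - 30711) + (5/3 - 13*√129/9)) - 1*1754 = (1/(-36558) + (5/3 - 13*√129/9)) - 1754 = (-1/36558 + (5/3 - 13*√129/9)) - 1754 = (60929/36558 - 13*√129/9) - 1754 = -64061803/36558 - 13*√129/9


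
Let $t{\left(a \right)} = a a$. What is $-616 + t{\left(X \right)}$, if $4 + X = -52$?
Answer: $2520$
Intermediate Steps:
$X = -56$ ($X = -4 - 52 = -56$)
$t{\left(a \right)} = a^{2}$
$-616 + t{\left(X \right)} = -616 + \left(-56\right)^{2} = -616 + 3136 = 2520$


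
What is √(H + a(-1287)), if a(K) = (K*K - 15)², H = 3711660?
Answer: 4*√171469517811 ≈ 1.6564e+6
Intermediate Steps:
a(K) = (-15 + K²)² (a(K) = (K² - 15)² = (-15 + K²)²)
√(H + a(-1287)) = √(3711660 + (-15 + (-1287)²)²) = √(3711660 + (-15 + 1656369)²) = √(3711660 + 1656354²) = √(3711660 + 2743508573316) = √2743512284976 = 4*√171469517811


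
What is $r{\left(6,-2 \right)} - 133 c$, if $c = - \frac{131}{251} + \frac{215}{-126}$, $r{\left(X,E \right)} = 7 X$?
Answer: $\frac{1528705}{4518} \approx 338.36$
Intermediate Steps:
$c = - \frac{70471}{31626}$ ($c = \left(-131\right) \frac{1}{251} + 215 \left(- \frac{1}{126}\right) = - \frac{131}{251} - \frac{215}{126} = - \frac{70471}{31626} \approx -2.2283$)
$r{\left(6,-2 \right)} - 133 c = 7 \cdot 6 - - \frac{1338949}{4518} = 42 + \frac{1338949}{4518} = \frac{1528705}{4518}$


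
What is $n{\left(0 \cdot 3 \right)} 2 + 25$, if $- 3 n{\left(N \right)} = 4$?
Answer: $\frac{67}{3} \approx 22.333$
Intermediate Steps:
$n{\left(N \right)} = - \frac{4}{3}$ ($n{\left(N \right)} = \left(- \frac{1}{3}\right) 4 = - \frac{4}{3}$)
$n{\left(0 \cdot 3 \right)} 2 + 25 = \left(- \frac{4}{3}\right) 2 + 25 = - \frac{8}{3} + 25 = \frac{67}{3}$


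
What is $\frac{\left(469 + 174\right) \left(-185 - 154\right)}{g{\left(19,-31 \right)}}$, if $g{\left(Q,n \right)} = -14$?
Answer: $\frac{217977}{14} \approx 15570.0$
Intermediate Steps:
$\frac{\left(469 + 174\right) \left(-185 - 154\right)}{g{\left(19,-31 \right)}} = \frac{\left(469 + 174\right) \left(-185 - 154\right)}{-14} = 643 \left(-185 - 154\right) \left(- \frac{1}{14}\right) = 643 \left(-339\right) \left(- \frac{1}{14}\right) = \left(-217977\right) \left(- \frac{1}{14}\right) = \frac{217977}{14}$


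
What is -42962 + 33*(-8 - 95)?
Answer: -46361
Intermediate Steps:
-42962 + 33*(-8 - 95) = -42962 + 33*(-103) = -42962 - 3399 = -46361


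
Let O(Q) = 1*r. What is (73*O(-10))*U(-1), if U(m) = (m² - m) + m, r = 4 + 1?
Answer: 365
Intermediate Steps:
r = 5
O(Q) = 5 (O(Q) = 1*5 = 5)
U(m) = m²
(73*O(-10))*U(-1) = (73*5)*(-1)² = 365*1 = 365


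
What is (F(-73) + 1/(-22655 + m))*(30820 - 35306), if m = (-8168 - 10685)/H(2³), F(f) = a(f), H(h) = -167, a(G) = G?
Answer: 616401079729/1882266 ≈ 3.2748e+5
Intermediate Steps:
F(f) = f
m = 18853/167 (m = (-8168 - 10685)/(-167) = -18853*(-1/167) = 18853/167 ≈ 112.89)
(F(-73) + 1/(-22655 + m))*(30820 - 35306) = (-73 + 1/(-22655 + 18853/167))*(30820 - 35306) = (-73 + 1/(-3764532/167))*(-4486) = (-73 - 167/3764532)*(-4486) = -274811003/3764532*(-4486) = 616401079729/1882266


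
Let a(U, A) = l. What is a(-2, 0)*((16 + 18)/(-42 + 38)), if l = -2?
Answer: 17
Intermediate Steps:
a(U, A) = -2
a(-2, 0)*((16 + 18)/(-42 + 38)) = -2*(16 + 18)/(-42 + 38) = -68/(-4) = -68*(-1)/4 = -2*(-17/2) = 17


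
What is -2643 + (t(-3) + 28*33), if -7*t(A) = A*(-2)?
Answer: -12039/7 ≈ -1719.9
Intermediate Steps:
t(A) = 2*A/7 (t(A) = -A*(-2)/7 = -(-2)*A/7 = 2*A/7)
-2643 + (t(-3) + 28*33) = -2643 + ((2/7)*(-3) + 28*33) = -2643 + (-6/7 + 924) = -2643 + 6462/7 = -12039/7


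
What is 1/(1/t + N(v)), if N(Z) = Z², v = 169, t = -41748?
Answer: 41748/1192364627 ≈ 3.5013e-5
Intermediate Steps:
1/(1/t + N(v)) = 1/(1/(-41748) + 169²) = 1/(-1/41748 + 28561) = 1/(1192364627/41748) = 41748/1192364627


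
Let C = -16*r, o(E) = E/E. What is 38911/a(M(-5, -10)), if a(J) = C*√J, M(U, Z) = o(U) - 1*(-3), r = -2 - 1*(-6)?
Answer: -38911/128 ≈ -303.99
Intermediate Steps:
o(E) = 1
r = 4 (r = -2 + 6 = 4)
M(U, Z) = 4 (M(U, Z) = 1 - 1*(-3) = 1 + 3 = 4)
C = -64 (C = -16*4 = -64)
a(J) = -64*√J
38911/a(M(-5, -10)) = 38911/((-64*√4)) = 38911/((-64*2)) = 38911/(-128) = 38911*(-1/128) = -38911/128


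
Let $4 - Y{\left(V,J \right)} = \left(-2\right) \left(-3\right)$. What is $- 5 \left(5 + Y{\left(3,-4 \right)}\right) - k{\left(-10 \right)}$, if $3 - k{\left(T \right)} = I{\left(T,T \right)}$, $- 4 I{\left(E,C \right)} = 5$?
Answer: $- \frac{77}{4} \approx -19.25$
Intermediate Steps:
$I{\left(E,C \right)} = - \frac{5}{4}$ ($I{\left(E,C \right)} = \left(- \frac{1}{4}\right) 5 = - \frac{5}{4}$)
$Y{\left(V,J \right)} = -2$ ($Y{\left(V,J \right)} = 4 - \left(-2\right) \left(-3\right) = 4 - 6 = -2$)
$k{\left(T \right)} = \frac{17}{4}$ ($k{\left(T \right)} = 3 - - \frac{5}{4} = 3 + \frac{5}{4} = \frac{17}{4}$)
$- 5 \left(5 + Y{\left(3,-4 \right)}\right) - k{\left(-10 \right)} = - 5 \left(5 - 2\right) - \frac{17}{4} = \left(-5\right) 3 - \frac{17}{4} = -15 - \frac{17}{4} = - \frac{77}{4}$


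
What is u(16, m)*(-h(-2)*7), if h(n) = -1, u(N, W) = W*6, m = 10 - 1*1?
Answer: 378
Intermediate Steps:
m = 9 (m = 10 - 1 = 9)
u(N, W) = 6*W
u(16, m)*(-h(-2)*7) = (6*9)*(-1*(-1)*7) = 54*(1*7) = 54*7 = 378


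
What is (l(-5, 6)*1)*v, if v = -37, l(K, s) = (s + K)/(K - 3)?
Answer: 37/8 ≈ 4.6250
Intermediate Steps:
l(K, s) = (K + s)/(-3 + K)
(l(-5, 6)*1)*v = (((-5 + 6)/(-3 - 5))*1)*(-37) = ((1/(-8))*1)*(-37) = (-⅛*1*1)*(-37) = -⅛*1*(-37) = -⅛*(-37) = 37/8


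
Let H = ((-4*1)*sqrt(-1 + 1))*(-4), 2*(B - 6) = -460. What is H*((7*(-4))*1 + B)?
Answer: 0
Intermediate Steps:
B = -224 (B = 6 + (1/2)*(-460) = 6 - 230 = -224)
H = 0 (H = -4*sqrt(0)*(-4) = -4*0*(-4) = 0*(-4) = 0)
H*((7*(-4))*1 + B) = 0*((7*(-4))*1 - 224) = 0*(-28*1 - 224) = 0*(-28 - 224) = 0*(-252) = 0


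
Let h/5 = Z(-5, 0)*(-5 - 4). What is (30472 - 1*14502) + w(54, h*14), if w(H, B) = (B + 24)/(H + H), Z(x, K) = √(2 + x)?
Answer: 143732/9 - 35*I*√3/6 ≈ 15970.0 - 10.104*I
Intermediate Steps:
h = -45*I*√3 (h = 5*(√(2 - 5)*(-5 - 4)) = 5*(√(-3)*(-9)) = 5*((I*√3)*(-9)) = 5*(-9*I*√3) = -45*I*√3 ≈ -77.942*I)
w(H, B) = (24 + B)/(2*H) (w(H, B) = (24 + B)/((2*H)) = (24 + B)*(1/(2*H)) = (24 + B)/(2*H))
(30472 - 1*14502) + w(54, h*14) = (30472 - 1*14502) + (½)*(24 - 45*I*√3*14)/54 = (30472 - 14502) + (½)*(1/54)*(24 - 630*I*√3) = 15970 + (2/9 - 35*I*√3/6) = 143732/9 - 35*I*√3/6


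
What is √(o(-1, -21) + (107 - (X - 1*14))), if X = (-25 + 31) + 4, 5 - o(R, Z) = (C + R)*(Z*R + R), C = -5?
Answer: 2*√59 ≈ 15.362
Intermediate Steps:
o(R, Z) = 5 - (-5 + R)*(R + R*Z) (o(R, Z) = 5 - (-5 + R)*(Z*R + R) = 5 - (-5 + R)*(R*Z + R) = 5 - (-5 + R)*(R + R*Z))
X = 10 (X = 6 + 4 = 10)
√(o(-1, -21) + (107 - (X - 1*14))) = √((5 - 1*(-1)² + 5*(-1) - 1*(-21)*(-1)² + 5*(-1)*(-21)) + (107 - (10 - 1*14))) = √((5 - 1*1 - 5 - 1*(-21)*1 + 105) + (107 - (10 - 14))) = √((5 - 1 - 5 + 21 + 105) + (107 - 1*(-4))) = √(125 + (107 + 4)) = √(125 + 111) = √236 = 2*√59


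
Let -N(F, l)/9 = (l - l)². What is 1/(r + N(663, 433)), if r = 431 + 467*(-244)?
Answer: -1/113517 ≈ -8.8092e-6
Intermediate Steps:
N(F, l) = 0 (N(F, l) = -9*(l - l)² = -9*0² = -9*0 = 0)
r = -113517 (r = 431 - 113948 = -113517)
1/(r + N(663, 433)) = 1/(-113517 + 0) = 1/(-113517) = -1/113517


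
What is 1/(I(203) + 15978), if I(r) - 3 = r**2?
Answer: 1/57190 ≈ 1.7486e-5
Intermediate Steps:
I(r) = 3 + r**2
1/(I(203) + 15978) = 1/((3 + 203**2) + 15978) = 1/((3 + 41209) + 15978) = 1/(41212 + 15978) = 1/57190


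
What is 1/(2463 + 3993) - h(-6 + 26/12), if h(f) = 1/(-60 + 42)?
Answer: 1079/19368 ≈ 0.055710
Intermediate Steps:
h(f) = -1/18 (h(f) = 1/(-18) = -1/18)
1/(2463 + 3993) - h(-6 + 26/12) = 1/(2463 + 3993) - 1*(-1/18) = 1/6456 + 1/18 = 1079/19368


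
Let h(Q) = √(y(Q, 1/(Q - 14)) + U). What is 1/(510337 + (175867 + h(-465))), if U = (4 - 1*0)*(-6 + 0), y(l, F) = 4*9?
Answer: 171551/117718982401 - √3/235437964802 ≈ 1.4573e-6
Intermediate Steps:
y(l, F) = 36
U = -24 (U = (4 + 0)*(-6) = 4*(-6) = -24)
h(Q) = 2*√3 (h(Q) = √(36 - 24) = √12 = 2*√3)
1/(510337 + (175867 + h(-465))) = 1/(510337 + (175867 + 2*√3)) = 1/(686204 + 2*√3)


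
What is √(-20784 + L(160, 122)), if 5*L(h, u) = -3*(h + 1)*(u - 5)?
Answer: I*√802155/5 ≈ 179.13*I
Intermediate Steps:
L(h, u) = -3*(1 + h)*(-5 + u)/5 (L(h, u) = (-3*(h + 1)*(u - 5))/5 = (-3*(1 + h)*(-5 + u))/5 = -3*(1 + h)*(-5 + u)/5)
√(-20784 + L(160, 122)) = √(-20784 + (3 + 3*160 - ⅗*122 - ⅗*160*122)) = √(-20784 + (3 + 480 - 366/5 - 11712)) = √(-20784 - 56511/5) = √(-160431/5) = I*√802155/5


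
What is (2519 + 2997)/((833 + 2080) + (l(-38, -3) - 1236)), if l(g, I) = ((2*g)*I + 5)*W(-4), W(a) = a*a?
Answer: 5516/5405 ≈ 1.0205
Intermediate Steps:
W(a) = a**2
l(g, I) = 80 + 32*I*g (l(g, I) = ((2*g)*I + 5)*(-4)**2 = (2*I*g + 5)*16 = (5 + 2*I*g)*16 = 80 + 32*I*g)
(2519 + 2997)/((833 + 2080) + (l(-38, -3) - 1236)) = (2519 + 2997)/((833 + 2080) + ((80 + 32*(-3)*(-38)) - 1236)) = 5516/(2913 + ((80 + 3648) - 1236)) = 5516/(2913 + (3728 - 1236)) = 5516/(2913 + 2492) = 5516/5405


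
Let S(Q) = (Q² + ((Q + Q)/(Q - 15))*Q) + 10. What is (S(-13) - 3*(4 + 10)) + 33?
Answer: 2211/14 ≈ 157.93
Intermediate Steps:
S(Q) = 10 + Q² + 2*Q²/(-15 + Q) (S(Q) = (Q² + ((2*Q)/(-15 + Q))*Q) + 10 = (Q² + (2*Q/(-15 + Q))*Q) + 10 = (Q² + 2*Q²/(-15 + Q)) + 10 = 10 + Q² + 2*Q²/(-15 + Q))
(S(-13) - 3*(4 + 10)) + 33 = ((-150 + (-13)³ - 13*(-13)² + 10*(-13))/(-15 - 13) - 3*(4 + 10)) + 33 = ((-150 - 2197 - 13*169 - 130)/(-28) - 3*14) + 33 = (-(-150 - 2197 - 2197 - 130)/28 - 42) + 33 = (-1/28*(-4674) - 42) + 33 = (2337/14 - 42) + 33 = 1749/14 + 33 = 2211/14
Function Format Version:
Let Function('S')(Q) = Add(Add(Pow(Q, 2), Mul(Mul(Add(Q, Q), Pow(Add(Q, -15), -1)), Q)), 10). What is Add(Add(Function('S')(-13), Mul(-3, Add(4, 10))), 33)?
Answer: Rational(2211, 14) ≈ 157.93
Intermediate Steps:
Function('S')(Q) = Add(10, Pow(Q, 2), Mul(2, Pow(Q, 2), Pow(Add(-15, Q), -1))) (Function('S')(Q) = Add(Add(Pow(Q, 2), Mul(Mul(Mul(2, Q), Pow(Add(-15, Q), -1)), Q)), 10) = Add(Add(Pow(Q, 2), Mul(Mul(2, Q, Pow(Add(-15, Q), -1)), Q)), 10) = Add(Add(Pow(Q, 2), Mul(2, Pow(Q, 2), Pow(Add(-15, Q), -1))), 10) = Add(10, Pow(Q, 2), Mul(2, Pow(Q, 2), Pow(Add(-15, Q), -1))))
Add(Add(Function('S')(-13), Mul(-3, Add(4, 10))), 33) = Add(Add(Mul(Pow(Add(-15, -13), -1), Add(-150, Pow(-13, 3), Mul(-13, Pow(-13, 2)), Mul(10, -13))), Mul(-3, Add(4, 10))), 33) = Add(Add(Mul(Pow(-28, -1), Add(-150, -2197, Mul(-13, 169), -130)), Mul(-3, 14)), 33) = Add(Add(Mul(Rational(-1, 28), Add(-150, -2197, -2197, -130)), -42), 33) = Add(Add(Mul(Rational(-1, 28), -4674), -42), 33) = Add(Add(Rational(2337, 14), -42), 33) = Add(Rational(1749, 14), 33) = Rational(2211, 14)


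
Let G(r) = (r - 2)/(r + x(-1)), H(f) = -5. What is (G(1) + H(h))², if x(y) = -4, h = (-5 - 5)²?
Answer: 196/9 ≈ 21.778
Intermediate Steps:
h = 100 (h = (-10)² = 100)
G(r) = (-2 + r)/(-4 + r) (G(r) = (r - 2)/(r - 4) = (-2 + r)/(-4 + r))
(G(1) + H(h))² = ((-2 + 1)/(-4 + 1) - 5)² = (-1/(-3) - 5)² = (-⅓*(-1) - 5)² = (⅓ - 5)² = (-14/3)² = 196/9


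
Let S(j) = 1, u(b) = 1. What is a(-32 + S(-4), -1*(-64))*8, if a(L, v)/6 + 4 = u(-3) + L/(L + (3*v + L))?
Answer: -10104/65 ≈ -155.45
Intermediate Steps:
a(L, v) = -18 + 6*L/(2*L + 3*v) (a(L, v) = -24 + 6*(1 + L/(L + (3*v + L))) = -24 + 6*(1 + L/(L + (L + 3*v))) = -24 + 6*(1 + L/(2*L + 3*v)) = -24 + (6 + 6*L/(2*L + 3*v)) = -18 + 6*L/(2*L + 3*v))
a(-32 + S(-4), -1*(-64))*8 = (6*(-(-9)*(-64) - 5*(-32 + 1))/(2*(-32 + 1) + 3*(-1*(-64))))*8 = (6*(-9*64 - 5*(-31))/(2*(-31) + 3*64))*8 = (6*(-576 + 155)/(-62 + 192))*8 = (6*(-421)/130)*8 = (6*(1/130)*(-421))*8 = -1263/65*8 = -10104/65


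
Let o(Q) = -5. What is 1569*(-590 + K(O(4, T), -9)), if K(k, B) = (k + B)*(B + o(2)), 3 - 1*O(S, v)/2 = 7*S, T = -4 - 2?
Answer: 370284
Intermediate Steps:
T = -6
O(S, v) = 6 - 14*S
K(k, B) = (-5 + B)*(B + k) (K(k, B) = (k + B)*(B - 5) = (B + k)*(-5 + B) = (-5 + B)*(B + k))
1569*(-590 + K(O(4, T), -9)) = 1569*(-590 + ((-9)² - 5*(-9) - 5*(6 - 14*4) - 9*(6 - 14*4))) = 1569*(-590 + (81 + 45 - 5*(6 - 56) - 9*(6 - 56))) = 1569*(-590 + (81 + 45 - 5*(-50) - 9*(-50))) = 1569*(-590 + (81 + 45 + 250 + 450)) = 1569*(-590 + 826) = 1569*236 = 370284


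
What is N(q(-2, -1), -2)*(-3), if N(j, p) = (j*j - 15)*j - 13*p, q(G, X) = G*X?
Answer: -12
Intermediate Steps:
N(j, p) = -13*p + j*(-15 + j²) (N(j, p) = (j² - 15)*j - 13*p = (-15 + j²)*j - 13*p = j*(-15 + j²) - 13*p = -13*p + j*(-15 + j²))
N(q(-2, -1), -2)*(-3) = ((-2*(-1))³ - (-30)*(-1) - 13*(-2))*(-3) = (2³ - 15*2 + 26)*(-3) = (8 - 30 + 26)*(-3) = 4*(-3) = -12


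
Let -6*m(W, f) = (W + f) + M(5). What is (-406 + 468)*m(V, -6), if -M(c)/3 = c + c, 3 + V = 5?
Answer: 1054/3 ≈ 351.33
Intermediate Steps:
V = 2 (V = -3 + 5 = 2)
M(c) = -6*c (M(c) = -3*(c + c) = -6*c)
m(W, f) = 5 - W/6 - f/6 (m(W, f) = -((W + f) - 6*5)/6 = -((W + f) - 30)/6 = -(-30 + W + f)/6 = 5 - W/6 - f/6)
(-406 + 468)*m(V, -6) = (-406 + 468)*(5 - ⅙*2 - ⅙*(-6)) = 62*(5 - ⅓ + 1) = 62*(17/3) = 1054/3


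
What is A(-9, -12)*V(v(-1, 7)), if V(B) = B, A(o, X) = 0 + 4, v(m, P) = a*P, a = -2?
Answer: -56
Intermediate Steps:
v(m, P) = -2*P
A(o, X) = 4
A(-9, -12)*V(v(-1, 7)) = 4*(-2*7) = 4*(-14) = -56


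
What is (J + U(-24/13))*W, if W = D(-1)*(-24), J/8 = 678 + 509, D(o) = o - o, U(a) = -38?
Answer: 0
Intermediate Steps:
D(o) = 0
J = 9496 (J = 8*(678 + 509) = 8*1187 = 9496)
W = 0 (W = 0*(-24) = 0)
(J + U(-24/13))*W = (9496 - 38)*0 = 9458*0 = 0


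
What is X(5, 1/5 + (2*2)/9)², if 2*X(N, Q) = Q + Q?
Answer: 841/2025 ≈ 0.41531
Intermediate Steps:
X(N, Q) = Q (X(N, Q) = (Q + Q)/2 = (2*Q)/2 = Q)
X(5, 1/5 + (2*2)/9)² = (1/5 + (2*2)/9)² = (1*(⅕) + 4*(⅑))² = (⅕ + 4/9)² = (29/45)² = 841/2025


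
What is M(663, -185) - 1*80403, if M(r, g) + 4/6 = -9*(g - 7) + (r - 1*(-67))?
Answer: -233837/3 ≈ -77946.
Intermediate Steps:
M(r, g) = 388/3 + r - 9*g (M(r, g) = -⅔ + (-9*(g - 7) + (r - 1*(-67))) = -⅔ + (-9*(-7 + g) + (r + 67)) = -⅔ + ((63 - 9*g) + (67 + r)) = -⅔ + (130 + r - 9*g) = 388/3 + r - 9*g)
M(663, -185) - 1*80403 = (388/3 + 663 - 9*(-185)) - 1*80403 = (388/3 + 663 + 1665) - 80403 = 7372/3 - 80403 = -233837/3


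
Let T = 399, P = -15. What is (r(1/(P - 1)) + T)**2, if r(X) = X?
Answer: 40742689/256 ≈ 1.5915e+5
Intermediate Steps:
(r(1/(P - 1)) + T)**2 = (1/(-15 - 1) + 399)**2 = (1/(-16) + 399)**2 = (-1/16 + 399)**2 = (6383/16)**2 = 40742689/256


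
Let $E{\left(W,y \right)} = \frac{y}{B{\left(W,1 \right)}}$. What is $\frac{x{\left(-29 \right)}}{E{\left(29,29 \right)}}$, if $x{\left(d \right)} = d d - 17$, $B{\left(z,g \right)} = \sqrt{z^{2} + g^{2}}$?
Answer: $\frac{824 \sqrt{842}}{29} \approx 824.49$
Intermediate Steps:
$B{\left(z,g \right)} = \sqrt{g^{2} + z^{2}}$
$x{\left(d \right)} = -17 + d^{2}$ ($x{\left(d \right)} = d^{2} - 17 = -17 + d^{2}$)
$E{\left(W,y \right)} = \frac{y}{\sqrt{1 + W^{2}}}$ ($E{\left(W,y \right)} = \frac{y}{\sqrt{1^{2} + W^{2}}} = \frac{y}{\sqrt{1 + W^{2}}}$)
$\frac{x{\left(-29 \right)}}{E{\left(29,29 \right)}} = \frac{-17 + \left(-29\right)^{2}}{29 \frac{1}{\sqrt{1 + 29^{2}}}} = \frac{-17 + 841}{29 \frac{1}{\sqrt{1 + 841}}} = \frac{824}{29 \frac{1}{\sqrt{842}}} = \frac{824}{29 \frac{\sqrt{842}}{842}} = \frac{824}{\frac{29}{842} \sqrt{842}} = 824 \frac{\sqrt{842}}{29} = \frac{824 \sqrt{842}}{29}$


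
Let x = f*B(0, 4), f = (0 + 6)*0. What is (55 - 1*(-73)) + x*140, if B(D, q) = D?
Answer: 128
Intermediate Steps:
f = 0 (f = 6*0 = 0)
x = 0 (x = 0*0 = 0)
(55 - 1*(-73)) + x*140 = (55 - 1*(-73)) + 0*140 = (55 + 73) + 0 = 128 + 0 = 128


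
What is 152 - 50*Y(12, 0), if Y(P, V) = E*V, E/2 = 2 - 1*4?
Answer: 152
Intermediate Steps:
E = -4 (E = 2*(2 - 1*4) = 2*(2 - 4) = 2*(-2) = -4)
Y(P, V) = -4*V
152 - 50*Y(12, 0) = 152 - (-200)*0 = 152 - 50*0 = 152 + 0 = 152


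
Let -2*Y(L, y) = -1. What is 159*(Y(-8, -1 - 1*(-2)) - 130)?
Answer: -41181/2 ≈ -20591.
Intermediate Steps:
Y(L, y) = ½ (Y(L, y) = -½*(-1) = ½)
159*(Y(-8, -1 - 1*(-2)) - 130) = 159*(½ - 130) = 159*(-259/2) = -41181/2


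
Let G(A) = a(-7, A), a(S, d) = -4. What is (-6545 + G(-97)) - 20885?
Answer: -27434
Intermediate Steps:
G(A) = -4
(-6545 + G(-97)) - 20885 = (-6545 - 4) - 20885 = -6549 - 20885 = -27434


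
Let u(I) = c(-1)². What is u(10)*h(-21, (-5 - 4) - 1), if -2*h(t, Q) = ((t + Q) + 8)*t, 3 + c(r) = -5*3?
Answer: -78246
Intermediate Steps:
c(r) = -18 (c(r) = -3 - 5*3 = -3 - 15 = -18)
h(t, Q) = -t*(8 + Q + t)/2 (h(t, Q) = -((t + Q) + 8)*t/2 = -((Q + t) + 8)*t/2 = -(8 + Q + t)*t/2 = -t*(8 + Q + t)/2)
u(I) = 324 (u(I) = (-18)² = 324)
u(10)*h(-21, (-5 - 4) - 1) = 324*(-½*(-21)*(8 + ((-5 - 4) - 1) - 21)) = 324*(-½*(-21)*(8 + (-9 - 1) - 21)) = 324*(-½*(-21)*(8 - 10 - 21)) = 324*(-½*(-21)*(-23)) = 324*(-483/2) = -78246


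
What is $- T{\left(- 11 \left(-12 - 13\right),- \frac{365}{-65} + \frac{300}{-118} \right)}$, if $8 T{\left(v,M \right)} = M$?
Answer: $- \frac{2357}{6136} \approx -0.38413$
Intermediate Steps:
$T{\left(v,M \right)} = \frac{M}{8}$
$- T{\left(- 11 \left(-12 - 13\right),- \frac{365}{-65} + \frac{300}{-118} \right)} = - \frac{- \frac{365}{-65} + \frac{300}{-118}}{8} = - \frac{\left(-365\right) \left(- \frac{1}{65}\right) + 300 \left(- \frac{1}{118}\right)}{8} = - \frac{\frac{73}{13} - \frac{150}{59}}{8} = - \frac{2357}{8 \cdot 767} = \left(-1\right) \frac{2357}{6136} = - \frac{2357}{6136}$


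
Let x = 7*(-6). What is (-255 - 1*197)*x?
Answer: 18984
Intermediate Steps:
x = -42
(-255 - 1*197)*x = (-255 - 1*197)*(-42) = (-255 - 197)*(-42) = -452*(-42) = 18984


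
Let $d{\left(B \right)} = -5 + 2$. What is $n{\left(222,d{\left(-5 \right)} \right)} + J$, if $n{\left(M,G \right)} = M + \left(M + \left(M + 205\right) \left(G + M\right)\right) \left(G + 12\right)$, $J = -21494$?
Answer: $822343$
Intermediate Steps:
$d{\left(B \right)} = -3$
$n{\left(M,G \right)} = M + \left(12 + G\right) \left(M + \left(205 + M\right) \left(G + M\right)\right)$ ($n{\left(M,G \right)} = M + \left(M + \left(205 + M\right) \left(G + M\right)\right) \left(12 + G\right) = M + \left(12 + G\right) \left(M + \left(205 + M\right) \left(G + M\right)\right)$)
$n{\left(222,d{\left(-5 \right)} \right)} + J = \left(12 \cdot 222^{2} + 205 \left(-3\right)^{2} + 2460 \left(-3\right) + 2473 \cdot 222 - 3 \cdot 222^{2} + 222 \left(-3\right)^{2} + 218 \left(-3\right) 222\right) - 21494 = \left(12 \cdot 49284 + 205 \cdot 9 - 7380 + 549006 - 147852 + 222 \cdot 9 - 145188\right) - 21494 = \left(591408 + 1845 - 7380 + 549006 - 147852 + 1998 - 145188\right) - 21494 = 843837 - 21494 = 822343$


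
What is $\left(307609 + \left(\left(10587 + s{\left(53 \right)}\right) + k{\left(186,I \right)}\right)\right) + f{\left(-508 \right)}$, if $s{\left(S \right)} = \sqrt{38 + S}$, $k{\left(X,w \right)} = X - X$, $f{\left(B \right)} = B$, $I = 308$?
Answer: $317688 + \sqrt{91} \approx 3.177 \cdot 10^{5}$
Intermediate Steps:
$k{\left(X,w \right)} = 0$
$\left(307609 + \left(\left(10587 + s{\left(53 \right)}\right) + k{\left(186,I \right)}\right)\right) + f{\left(-508 \right)} = \left(307609 + \left(\left(10587 + \sqrt{38 + 53}\right) + 0\right)\right) - 508 = \left(307609 + \left(\left(10587 + \sqrt{91}\right) + 0\right)\right) - 508 = \left(307609 + \left(10587 + \sqrt{91}\right)\right) - 508 = \left(318196 + \sqrt{91}\right) - 508 = 317688 + \sqrt{91}$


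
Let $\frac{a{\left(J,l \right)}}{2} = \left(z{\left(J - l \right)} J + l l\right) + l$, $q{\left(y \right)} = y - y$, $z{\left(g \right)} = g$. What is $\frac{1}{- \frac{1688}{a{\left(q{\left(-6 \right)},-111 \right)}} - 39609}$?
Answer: $- \frac{6105}{241813367} \approx -2.5247 \cdot 10^{-5}$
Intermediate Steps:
$q{\left(y \right)} = 0$
$a{\left(J,l \right)} = 2 l + 2 l^{2} + 2 J \left(J - l\right)$ ($a{\left(J,l \right)} = 2 \left(\left(\left(J - l\right) J + l l\right) + l\right) = 2 \left(\left(J \left(J - l\right) + l^{2}\right) + l\right) = 2 \left(\left(l^{2} + J \left(J - l\right)\right) + l\right) = 2 \left(l + l^{2} + J \left(J - l\right)\right) = 2 l + 2 l^{2} + 2 J \left(J - l\right)$)
$\frac{1}{- \frac{1688}{a{\left(q{\left(-6 \right)},-111 \right)}} - 39609} = \frac{1}{- \frac{1688}{2 \left(-111\right) + 2 \left(-111\right)^{2} + 2 \cdot 0 \left(0 - -111\right)} - 39609} = \frac{1}{- \frac{1688}{-222 + 2 \cdot 12321 + 2 \cdot 0 \left(0 + 111\right)} - 39609} = \frac{1}{- \frac{1688}{-222 + 24642 + 2 \cdot 0 \cdot 111} - 39609} = \frac{1}{- \frac{1688}{-222 + 24642 + 0} - 39609} = \frac{1}{- \frac{1688}{24420} - 39609} = \frac{1}{\left(-1688\right) \frac{1}{24420} - 39609} = \frac{1}{- \frac{422}{6105} - 39609} = \frac{1}{- \frac{241813367}{6105}} = - \frac{6105}{241813367}$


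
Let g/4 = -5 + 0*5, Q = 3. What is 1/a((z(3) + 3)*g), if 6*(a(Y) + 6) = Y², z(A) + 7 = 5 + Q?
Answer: 3/3182 ≈ 0.00094280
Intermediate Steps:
z(A) = 1 (z(A) = -7 + (5 + 3) = -7 + 8 = 1)
g = -20 (g = 4*(-5 + 0*5) = 4*(-5 + 0) = 4*(-5) = -20)
a(Y) = -6 + Y²/6
1/a((z(3) + 3)*g) = 1/(-6 + ((1 + 3)*(-20))²/6) = 1/(-6 + (4*(-20))²/6) = 1/(-6 + (⅙)*(-80)²) = 1/(-6 + (⅙)*6400) = 1/(-6 + 3200/3) = 1/(3182/3) = 3/3182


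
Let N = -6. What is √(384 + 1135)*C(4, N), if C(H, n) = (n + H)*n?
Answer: 84*√31 ≈ 467.69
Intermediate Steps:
C(H, n) = n*(H + n) (C(H, n) = (H + n)*n = n*(H + n))
√(384 + 1135)*C(4, N) = √(384 + 1135)*(-6*(4 - 6)) = √1519*(-6*(-2)) = (7*√31)*12 = 84*√31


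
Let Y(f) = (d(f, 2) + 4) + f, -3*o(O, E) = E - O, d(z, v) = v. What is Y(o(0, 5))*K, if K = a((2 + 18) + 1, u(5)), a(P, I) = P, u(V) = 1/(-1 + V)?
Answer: 91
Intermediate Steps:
o(O, E) = -E/3 + O/3 (o(O, E) = -(E - O)/3 = -E/3 + O/3)
Y(f) = 6 + f (Y(f) = (2 + 4) + f = 6 + f)
K = 21 (K = (2 + 18) + 1 = 20 + 1 = 21)
Y(o(0, 5))*K = (6 + (-⅓*5 + (⅓)*0))*21 = (6 + (-5/3 + 0))*21 = (6 - 5/3)*21 = (13/3)*21 = 91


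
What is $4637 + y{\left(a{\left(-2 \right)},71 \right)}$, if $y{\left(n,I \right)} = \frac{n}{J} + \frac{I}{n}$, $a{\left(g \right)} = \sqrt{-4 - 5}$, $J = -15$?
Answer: $4637 - \frac{358 i}{15} \approx 4637.0 - 23.867 i$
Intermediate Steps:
$a{\left(g \right)} = 3 i$ ($a{\left(g \right)} = \sqrt{-9} = 3 i$)
$y{\left(n,I \right)} = - \frac{n}{15} + \frac{I}{n}$ ($y{\left(n,I \right)} = \frac{n}{-15} + \frac{I}{n} = n \left(- \frac{1}{15}\right) + \frac{I}{n} = - \frac{n}{15} + \frac{I}{n}$)
$4637 + y{\left(a{\left(-2 \right)},71 \right)} = 4637 - \left(- 71 \left(- \frac{i}{3}\right) + \frac{1}{15} \cdot 3 i\right) = 4637 + \left(- \frac{i}{5} + 71 \left(- \frac{i}{3}\right)\right) = 4637 - \frac{358 i}{15}$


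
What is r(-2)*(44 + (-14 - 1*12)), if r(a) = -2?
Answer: -36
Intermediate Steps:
r(-2)*(44 + (-14 - 1*12)) = -2*(44 + (-14 - 1*12)) = -2*(44 + (-14 - 12)) = -2*(44 - 26) = -2*18 = -36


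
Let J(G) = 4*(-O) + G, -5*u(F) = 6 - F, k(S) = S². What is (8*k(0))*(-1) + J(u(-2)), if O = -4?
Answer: 72/5 ≈ 14.400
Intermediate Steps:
u(F) = -6/5 + F/5 (u(F) = -(6 - F)/5 = -6/5 + F/5)
J(G) = 16 + G (J(G) = 4*(-1*(-4)) + G = 4*4 + G = 16 + G)
(8*k(0))*(-1) + J(u(-2)) = (8*0²)*(-1) + (16 + (-6/5 + (⅕)*(-2))) = (8*0)*(-1) + (16 + (-6/5 - ⅖)) = 0*(-1) + (16 - 8/5) = 0 + 72/5 = 72/5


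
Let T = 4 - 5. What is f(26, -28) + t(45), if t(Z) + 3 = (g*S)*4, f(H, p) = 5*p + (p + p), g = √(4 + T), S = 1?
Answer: -199 + 4*√3 ≈ -192.07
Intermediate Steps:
T = -1
g = √3 (g = √(4 - 1) = √3 ≈ 1.7320)
f(H, p) = 7*p (f(H, p) = 5*p + 2*p = 7*p)
t(Z) = -3 + 4*√3 (t(Z) = -3 + (√3*1)*4 = -3 + √3*4 = -3 + 4*√3)
f(26, -28) + t(45) = 7*(-28) + (-3 + 4*√3) = -196 + (-3 + 4*√3) = -199 + 4*√3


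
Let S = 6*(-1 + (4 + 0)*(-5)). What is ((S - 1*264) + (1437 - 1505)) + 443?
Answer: -15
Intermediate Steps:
S = -126 (S = 6*(-1 + 4*(-5)) = 6*(-1 - 20) = 6*(-21) = -126)
((S - 1*264) + (1437 - 1505)) + 443 = ((-126 - 1*264) + (1437 - 1505)) + 443 = ((-126 - 264) - 68) + 443 = (-390 - 68) + 443 = -458 + 443 = -15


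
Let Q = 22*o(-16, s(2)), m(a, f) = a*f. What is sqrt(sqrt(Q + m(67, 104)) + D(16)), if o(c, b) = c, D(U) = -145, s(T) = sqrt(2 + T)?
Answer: sqrt(-145 + 2*sqrt(1654)) ≈ 7.9788*I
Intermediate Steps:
Q = -352 (Q = 22*(-16) = -352)
sqrt(sqrt(Q + m(67, 104)) + D(16)) = sqrt(sqrt(-352 + 67*104) - 145) = sqrt(sqrt(-352 + 6968) - 145) = sqrt(sqrt(6616) - 145) = sqrt(2*sqrt(1654) - 145) = sqrt(-145 + 2*sqrt(1654))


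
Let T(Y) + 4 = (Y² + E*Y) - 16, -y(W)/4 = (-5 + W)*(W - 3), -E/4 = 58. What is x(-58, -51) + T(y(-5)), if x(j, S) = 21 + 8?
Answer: 176649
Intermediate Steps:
E = -232 (E = -4*58 = -232)
y(W) = -4*(-5 + W)*(-3 + W) (y(W) = -4*(-5 + W)*(W - 3) = -4*(-5 + W)*(-3 + W))
x(j, S) = 29
T(Y) = -20 + Y² - 232*Y (T(Y) = -4 + ((Y² - 232*Y) - 16) = -4 + (-16 + Y² - 232*Y) = -20 + Y² - 232*Y)
x(-58, -51) + T(y(-5)) = 29 + (-20 + (-60 - 4*(-5)² + 32*(-5))² - 232*(-60 - 4*(-5)² + 32*(-5))) = 29 + (-20 + (-60 - 4*25 - 160)² - 232*(-60 - 4*25 - 160)) = 29 + (-20 + (-60 - 100 - 160)² - 232*(-60 - 100 - 160)) = 29 + (-20 + (-320)² - 232*(-320)) = 29 + (-20 + 102400 + 74240) = 29 + 176620 = 176649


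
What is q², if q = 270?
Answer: 72900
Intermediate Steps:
q² = 270² = 72900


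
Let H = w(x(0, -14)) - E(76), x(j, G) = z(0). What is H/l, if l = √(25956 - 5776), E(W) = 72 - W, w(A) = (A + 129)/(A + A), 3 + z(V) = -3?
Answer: -5*√5045/8072 ≈ -0.043997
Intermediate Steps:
z(V) = -6 (z(V) = -3 - 3 = -6)
x(j, G) = -6
w(A) = (129 + A)/(2*A) (w(A) = (129 + A)/((2*A)) = (129 + A)*(1/(2*A)) = (129 + A)/(2*A))
H = -25/4 (H = (½)*(129 - 6)/(-6) - (72 - 1*76) = (½)*(-⅙)*123 - (72 - 76) = -41/4 - 1*(-4) = -41/4 + 4 = -25/4 ≈ -6.2500)
l = 2*√5045 (l = √20180 = 2*√5045 ≈ 142.06)
H/l = -25*√5045/10090/4 = -5*√5045/8072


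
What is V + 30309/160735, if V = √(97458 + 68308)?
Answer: 30309/160735 + √165766 ≈ 407.33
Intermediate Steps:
V = √165766 ≈ 407.14
V + 30309/160735 = √165766 + 30309/160735 = 30309/160735 + √165766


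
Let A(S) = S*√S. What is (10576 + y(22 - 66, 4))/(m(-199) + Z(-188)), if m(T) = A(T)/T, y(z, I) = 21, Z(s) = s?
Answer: -1992236/35543 - 10597*I*√199/35543 ≈ -56.051 - 4.2059*I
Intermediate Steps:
A(S) = S^(3/2)
m(T) = √T (m(T) = T^(3/2)/T = √T)
(10576 + y(22 - 66, 4))/(m(-199) + Z(-188)) = (10576 + 21)/(√(-199) - 188) = 10597/(I*√199 - 188) = 10597/(-188 + I*√199)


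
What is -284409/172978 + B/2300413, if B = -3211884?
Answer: -1209843431469/397920839914 ≈ -3.0404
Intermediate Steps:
-284409/172978 + B/2300413 = -284409/172978 - 3211884/2300413 = -1209843431469/397920839914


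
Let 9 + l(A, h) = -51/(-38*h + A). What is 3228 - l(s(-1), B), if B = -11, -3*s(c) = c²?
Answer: 4056114/1253 ≈ 3237.1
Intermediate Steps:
s(c) = -c²/3
l(A, h) = -9 - 51/(A - 38*h) (l(A, h) = -9 - 51/(-38*h + A) = -9 - 51/(A - 38*h))
3228 - l(s(-1), B) = 3228 - 3*(-17 - (-1)*(-1)² + 114*(-11))/(-⅓*(-1)² - 38*(-11)) = 3228 - 3*(-17 - (-1) - 1254)/(-⅓*1 + 418) = 3228 - 3*(-17 - 3*(-⅓) - 1254)/(-⅓ + 418) = 3228 - 3*(-17 + 1 - 1254)/1253/3 = 3228 - 3*3*(-1270)/1253 = 3228 - 1*(-11430/1253) = 3228 + 11430/1253 = 4056114/1253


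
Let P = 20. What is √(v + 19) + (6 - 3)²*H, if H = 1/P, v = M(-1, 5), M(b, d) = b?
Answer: 9/20 + 3*√2 ≈ 4.6926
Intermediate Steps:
v = -1
H = 1/20 ≈ 0.050000
√(v + 19) + (6 - 3)²*H = √(-1 + 19) + (6 - 3)²*(1/20) = √18 + 3²*(1/20) = 3*√2 + 9*(1/20) = 3*√2 + 9/20 = 9/20 + 3*√2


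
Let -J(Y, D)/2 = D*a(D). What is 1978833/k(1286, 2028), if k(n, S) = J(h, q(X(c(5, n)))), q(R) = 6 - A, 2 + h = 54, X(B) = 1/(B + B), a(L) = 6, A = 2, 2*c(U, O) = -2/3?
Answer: -659611/16 ≈ -41226.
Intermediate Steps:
c(U, O) = -⅓ (c(U, O) = (-2/3)/2 = (-2*⅓)/2 = (½)*(-⅔) = -⅓)
X(B) = 1/(2*B)
h = 52 (h = -2 + 54 = 52)
q(R) = 4 (q(R) = 6 - 1*2 = 6 - 2 = 4)
J(Y, D) = -12*D (J(Y, D) = -2*D*6 = -12*D)
k(n, S) = -48 (k(n, S) = -12*4 = -48)
1978833/k(1286, 2028) = 1978833/(-48) = 1978833*(-1/48) = -659611/16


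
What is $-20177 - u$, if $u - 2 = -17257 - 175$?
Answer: $-2747$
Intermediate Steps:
$u = -17430$ ($u = 2 - 17432 = -17430$)
$-20177 - u = -20177 - -17430 = -20177 + 17430 = -2747$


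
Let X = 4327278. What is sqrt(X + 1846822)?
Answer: 10*sqrt(61741) ≈ 2484.8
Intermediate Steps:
sqrt(X + 1846822) = sqrt(4327278 + 1846822) = sqrt(6174100) = 10*sqrt(61741)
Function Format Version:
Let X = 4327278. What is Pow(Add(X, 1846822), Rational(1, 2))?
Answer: Mul(10, Pow(61741, Rational(1, 2))) ≈ 2484.8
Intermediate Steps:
Pow(Add(X, 1846822), Rational(1, 2)) = Pow(Add(4327278, 1846822), Rational(1, 2)) = Pow(6174100, Rational(1, 2)) = Mul(10, Pow(61741, Rational(1, 2)))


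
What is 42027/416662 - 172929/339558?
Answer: -4815194911/11790076283 ≈ -0.40841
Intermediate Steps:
42027/416662 - 172929/339558 = 42027*(1/416662) - 172929*1/339558 = 42027/416662 - 57643/113186 = -4815194911/11790076283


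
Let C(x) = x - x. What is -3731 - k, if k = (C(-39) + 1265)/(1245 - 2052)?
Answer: -3009652/807 ≈ -3729.4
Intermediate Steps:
C(x) = 0
k = -1265/807 (k = (0 + 1265)/(1245 - 2052) = 1265/(-807) = 1265*(-1/807) = -1265/807 ≈ -1.5675)
-3731 - k = -3731 - 1*(-1265/807) = -3731 + 1265/807 = -3009652/807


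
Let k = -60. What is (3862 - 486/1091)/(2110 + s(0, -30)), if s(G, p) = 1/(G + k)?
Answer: 22979760/12556319 ≈ 1.8301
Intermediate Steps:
s(G, p) = 1/(-60 + G) (s(G, p) = 1/(G - 60) = 1/(-60 + G))
(3862 - 486/1091)/(2110 + s(0, -30)) = (3862 - 486/1091)/(2110 + 1/(-60 + 0)) = (3862 - 486*1/1091)/(2110 + 1/(-60)) = (3862 - 486/1091)/(2110 - 1/60) = 4212956/(1091*(126599/60)) = (4212956/1091)*(60/126599) = 22979760/12556319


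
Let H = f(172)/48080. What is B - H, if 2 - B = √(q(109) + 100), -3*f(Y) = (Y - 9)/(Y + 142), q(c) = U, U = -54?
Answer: 90582883/45291360 - √46 ≈ -4.7823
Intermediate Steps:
q(c) = -54
f(Y) = -(-9 + Y)/(3*(142 + Y)) (f(Y) = -(Y - 9)/(3*(Y + 142)) = -(-9 + Y)/(3*(142 + Y)))
H = -163/45291360 (H = ((9 - 1*172)/(3*(142 + 172)))/48080 = ((⅓)*(9 - 172)/314)*(1/48080) = ((⅓)*(1/314)*(-163))*(1/48080) = -163/942*1/48080 = -163/45291360 ≈ -3.5989e-6)
B = 2 - √46 (B = 2 - √(-54 + 100) = 2 - √46 ≈ -4.7823)
B - H = (2 - √46) - 1*(-163/45291360) = (2 - √46) + 163/45291360 = 90582883/45291360 - √46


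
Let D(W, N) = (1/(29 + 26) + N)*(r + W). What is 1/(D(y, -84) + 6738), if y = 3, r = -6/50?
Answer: 1375/8932182 ≈ 0.00015394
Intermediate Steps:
r = -3/25 (r = -6*1/50 = -3/25 ≈ -0.12000)
D(W, N) = (-3/25 + W)*(1/55 + N) (D(W, N) = (1/(29 + 26) + N)*(-3/25 + W) = (1/55 + N)*(-3/25 + W) = (-3/25 + W)*(1/55 + N))
1/(D(y, -84) + 6738) = 1/((-3/1375 - 3/25*(-84) + (1/55)*3 - 84*3) + 6738) = 1/((-3/1375 + 252/25 + 3/55 - 252) + 6738) = 1/(-332568/1375 + 6738) = 1/(8932182/1375) = 1375/8932182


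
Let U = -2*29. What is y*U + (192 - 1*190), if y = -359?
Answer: 20824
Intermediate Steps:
U = -58
y*U + (192 - 1*190) = -359*(-58) + (192 - 1*190) = 20822 + (192 - 190) = 20822 + 2 = 20824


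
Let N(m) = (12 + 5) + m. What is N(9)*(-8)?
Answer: -208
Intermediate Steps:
N(m) = 17 + m
N(9)*(-8) = (17 + 9)*(-8) = 26*(-8) = -208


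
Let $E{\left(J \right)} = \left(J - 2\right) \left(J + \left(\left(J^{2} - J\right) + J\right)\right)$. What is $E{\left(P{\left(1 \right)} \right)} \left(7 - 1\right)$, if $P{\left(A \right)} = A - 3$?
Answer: $-48$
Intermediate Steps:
$P{\left(A \right)} = -3 + A$ ($P{\left(A \right)} = A - 3 = -3 + A$)
$E{\left(J \right)} = \left(-2 + J\right) \left(J + J^{2}\right)$
$E{\left(P{\left(1 \right)} \right)} \left(7 - 1\right) = \left(-3 + 1\right) \left(-2 + \left(-3 + 1\right)^{2} - \left(-3 + 1\right)\right) \left(7 - 1\right) = - 2 \left(-2 + \left(-2\right)^{2} - -2\right) 6 = - 2 \left(-2 + 4 + 2\right) 6 = \left(-2\right) 4 \cdot 6 = \left(-8\right) 6 = -48$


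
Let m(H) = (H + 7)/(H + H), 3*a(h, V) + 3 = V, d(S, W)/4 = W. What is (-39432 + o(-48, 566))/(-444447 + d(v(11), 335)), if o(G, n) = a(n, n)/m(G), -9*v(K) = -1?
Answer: 1598696/18167387 ≈ 0.087998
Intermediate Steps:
v(K) = ⅑ (v(K) = -⅑*(-1) = ⅑)
d(S, W) = 4*W
a(h, V) = -1 + V/3
m(H) = (7 + H)/(2*H) (m(H) = (7 + H)/((2*H)) = (7 + H)*(1/(2*H)) = (7 + H)/(2*H))
o(G, n) = 2*G*(-1 + n/3)/(7 + G) (o(G, n) = (-1 + n/3)/(((7 + G)/(2*G))) = (-1 + n/3)*(2*G/(7 + G)) = 2*G*(-1 + n/3)/(7 + G))
(-39432 + o(-48, 566))/(-444447 + d(v(11), 335)) = (-39432 + (⅔)*(-48)*(-3 + 566)/(7 - 48))/(-444447 + 4*335) = (-39432 + (⅔)*(-48)*563/(-41))/(-444447 + 1340) = (-39432 + (⅔)*(-48)*(-1/41)*563)/(-443107) = (-39432 + 18016/41)*(-1/443107) = -1598696/41*(-1/443107) = 1598696/18167387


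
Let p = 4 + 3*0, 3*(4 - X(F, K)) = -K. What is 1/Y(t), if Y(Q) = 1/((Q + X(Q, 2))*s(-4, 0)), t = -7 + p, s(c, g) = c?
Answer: -20/3 ≈ -6.6667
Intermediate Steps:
X(F, K) = 4 + K/3 (X(F, K) = 4 - (-1)*K/3 = 4 + K/3)
p = 4 (p = 4 + 0 = 4)
t = -3 (t = -7 + 4 = -3)
Y(Q) = 1/(-56/3 - 4*Q) (Y(Q) = 1/((Q + (4 + (⅓)*2))*(-4)) = 1/((Q + (4 + ⅔))*(-4)) = 1/((Q + 14/3)*(-4)) = 1/((14/3 + Q)*(-4)) = 1/(-56/3 - 4*Q))
1/Y(t) = 1/(-3/(56 + 12*(-3))) = 1/(-3/(56 - 36)) = 1/(-3/20) = -20/3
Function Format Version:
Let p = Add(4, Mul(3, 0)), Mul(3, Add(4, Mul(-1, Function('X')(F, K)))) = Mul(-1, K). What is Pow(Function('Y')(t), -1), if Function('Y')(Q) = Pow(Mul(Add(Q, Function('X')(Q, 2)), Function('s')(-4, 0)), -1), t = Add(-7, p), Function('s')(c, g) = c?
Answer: Rational(-20, 3) ≈ -6.6667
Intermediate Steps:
Function('X')(F, K) = Add(4, Mul(Rational(1, 3), K)) (Function('X')(F, K) = Add(4, Mul(Rational(-1, 3), Mul(-1, K))) = Add(4, Mul(Rational(1, 3), K)))
p = 4 (p = Add(4, 0) = 4)
t = -3 (t = Add(-7, 4) = -3)
Function('Y')(Q) = Pow(Add(Rational(-56, 3), Mul(-4, Q)), -1) (Function('Y')(Q) = Pow(Mul(Add(Q, Add(4, Mul(Rational(1, 3), 2))), -4), -1) = Pow(Mul(Add(Q, Add(4, Rational(2, 3))), -4), -1) = Pow(Mul(Add(Q, Rational(14, 3)), -4), -1) = Pow(Mul(Add(Rational(14, 3), Q), -4), -1) = Pow(Add(Rational(-56, 3), Mul(-4, Q)), -1))
Pow(Function('Y')(t), -1) = Pow(Mul(-3, Pow(Add(56, Mul(12, -3)), -1)), -1) = Pow(Mul(-3, Pow(Add(56, -36), -1)), -1) = Pow(Mul(-3, Pow(20, -1)), -1) = Pow(Mul(-3, Rational(1, 20)), -1) = Pow(Rational(-3, 20), -1) = Rational(-20, 3)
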